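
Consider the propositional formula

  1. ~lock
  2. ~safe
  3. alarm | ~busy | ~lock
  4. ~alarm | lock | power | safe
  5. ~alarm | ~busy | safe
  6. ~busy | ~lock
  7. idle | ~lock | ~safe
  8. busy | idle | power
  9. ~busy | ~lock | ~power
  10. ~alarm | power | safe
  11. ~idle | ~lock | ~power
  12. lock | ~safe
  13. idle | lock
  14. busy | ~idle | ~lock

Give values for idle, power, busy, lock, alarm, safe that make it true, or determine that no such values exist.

Unit clause (~lock) forces lock = False.
Unit clause (~safe) forces safe = False.
In (idle | lock) only idle is left, so idle = True.
Set power = True.
Set busy = True.
  then (~alarm | ~busy | safe) forces alarm = False.
All clauses satisfied.

idle = True; power = True; busy = True; lock = False; alarm = False; safe = False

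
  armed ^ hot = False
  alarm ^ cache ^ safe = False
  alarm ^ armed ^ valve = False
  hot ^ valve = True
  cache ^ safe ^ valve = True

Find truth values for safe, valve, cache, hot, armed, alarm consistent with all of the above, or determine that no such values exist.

safe: True, valve: False, cache: False, hot: True, armed: True, alarm: True

armed ^ hot = T ^ T = False ✓
alarm ^ cache ^ safe = T ^ F ^ T = False ✓
alarm ^ armed ^ valve = T ^ T ^ F = False ✓
hot ^ valve = T ^ F = True ✓
cache ^ safe ^ valve = F ^ T ^ F = True ✓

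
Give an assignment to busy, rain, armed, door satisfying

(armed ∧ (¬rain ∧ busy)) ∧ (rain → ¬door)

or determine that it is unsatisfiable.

busy = True, rain = False, armed = True, door = True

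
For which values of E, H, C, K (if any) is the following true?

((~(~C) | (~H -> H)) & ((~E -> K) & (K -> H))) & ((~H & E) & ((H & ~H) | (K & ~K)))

The conjunct (H & ~H) | (K & ~K) is unsatisfiable on its own:
  H=F, K=F: evaluates to False.
  H=F, K=T: evaluates to False.
  H=T, K=F: evaluates to False.
  H=T, K=T: evaluates to False.
So the whole conjunction is unsatisfiable.

No satisfying assignment exists.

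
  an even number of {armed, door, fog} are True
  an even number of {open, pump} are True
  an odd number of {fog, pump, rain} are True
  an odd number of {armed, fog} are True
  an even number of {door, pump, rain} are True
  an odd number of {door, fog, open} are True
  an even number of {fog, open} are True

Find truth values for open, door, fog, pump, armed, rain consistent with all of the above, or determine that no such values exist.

open=F, door=T, fog=F, pump=F, armed=T, rain=T

{armed, door, fog}: 2 true → even ✓
{open, pump}: 0 true → even ✓
{fog, pump, rain}: 1 true → odd ✓
{armed, fog}: 1 true → odd ✓
{door, pump, rain}: 2 true → even ✓
{door, fog, open}: 1 true → odd ✓
{fog, open}: 0 true → even ✓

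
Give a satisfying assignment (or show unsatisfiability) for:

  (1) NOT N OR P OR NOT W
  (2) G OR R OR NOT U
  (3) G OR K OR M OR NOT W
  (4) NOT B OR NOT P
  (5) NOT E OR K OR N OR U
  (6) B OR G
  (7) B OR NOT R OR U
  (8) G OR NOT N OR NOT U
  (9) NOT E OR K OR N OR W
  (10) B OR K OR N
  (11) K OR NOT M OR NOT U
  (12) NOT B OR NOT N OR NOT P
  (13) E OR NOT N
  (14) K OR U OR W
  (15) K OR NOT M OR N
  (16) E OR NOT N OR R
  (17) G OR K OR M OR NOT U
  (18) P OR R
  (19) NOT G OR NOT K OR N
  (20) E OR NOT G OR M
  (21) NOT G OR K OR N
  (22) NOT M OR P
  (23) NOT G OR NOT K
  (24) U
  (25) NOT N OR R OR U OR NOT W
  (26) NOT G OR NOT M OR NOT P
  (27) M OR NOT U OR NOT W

G=F, R=T, B=T, M=F, W=F, K=T, E=T, P=F, N=F, U=T

Unit clause (U) forces U = True.
Set G = False.
  then (G OR R OR NOT U) forces R = True.
  then (B OR G) forces B = True.
  then (G OR NOT N OR NOT U) forces N = False.
  then (NOT B OR NOT P) forces P = False.
  then (NOT M OR P) forces M = False.
  then (M OR NOT U OR NOT W) forces W = False.
  then (G OR K OR M OR NOT U) forces K = True.
Set E = True.
All clauses satisfied.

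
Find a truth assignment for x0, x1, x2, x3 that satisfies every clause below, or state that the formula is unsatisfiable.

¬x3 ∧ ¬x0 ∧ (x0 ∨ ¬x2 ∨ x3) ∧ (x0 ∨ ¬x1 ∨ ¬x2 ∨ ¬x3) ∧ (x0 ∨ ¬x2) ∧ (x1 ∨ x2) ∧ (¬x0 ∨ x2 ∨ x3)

Unit clause (¬x3) forces x3 = False.
Unit clause (¬x0) forces x0 = False.
In (x0 ∨ ¬x2 ∨ x3) only ¬x2 is left, so x2 = False.
In (x1 ∨ x2) only x1 is left, so x1 = True.
Check each clause:
  (¬x3): ¬x3 holds.
  (¬x0): ¬x0 holds.
  (x0 ∨ ¬x2 ∨ x3): ¬x2 holds.
  (x0 ∨ ¬x1 ∨ ¬x2 ∨ ¬x3): ¬x2 holds.
  (x0 ∨ ¬x2): ¬x2 holds.
  (x1 ∨ x2): x1 holds.
  (¬x0 ∨ x2 ∨ x3): ¬x0 holds.
All clauses satisfied.

x0 = False, x1 = True, x2 = False, x3 = False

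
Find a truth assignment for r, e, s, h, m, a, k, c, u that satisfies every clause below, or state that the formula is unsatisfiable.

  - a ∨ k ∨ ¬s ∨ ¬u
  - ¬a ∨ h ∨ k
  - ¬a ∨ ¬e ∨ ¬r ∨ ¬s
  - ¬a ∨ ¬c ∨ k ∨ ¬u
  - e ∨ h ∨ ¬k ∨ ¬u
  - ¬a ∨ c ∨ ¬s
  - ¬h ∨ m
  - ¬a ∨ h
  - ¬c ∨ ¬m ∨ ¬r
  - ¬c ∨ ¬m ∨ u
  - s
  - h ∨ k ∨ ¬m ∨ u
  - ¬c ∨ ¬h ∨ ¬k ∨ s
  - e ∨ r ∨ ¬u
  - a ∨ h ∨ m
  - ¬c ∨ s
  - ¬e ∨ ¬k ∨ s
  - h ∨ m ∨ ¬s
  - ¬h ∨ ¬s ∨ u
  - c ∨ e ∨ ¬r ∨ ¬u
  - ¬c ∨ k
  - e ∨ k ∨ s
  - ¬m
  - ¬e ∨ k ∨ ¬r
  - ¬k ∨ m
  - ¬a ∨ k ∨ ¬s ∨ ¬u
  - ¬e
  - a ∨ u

The formula is unsatisfiable.

Case s = True:
  (¬m) forces m = False.
  (¬h ∨ m) forces h = False.
  Clause (h ∨ m ∨ ¬s) is falsified — contradiction.
Case s = False:
  Clause (s) is falsified — contradiction.
Both cases fail, so the formula is unsatisfiable.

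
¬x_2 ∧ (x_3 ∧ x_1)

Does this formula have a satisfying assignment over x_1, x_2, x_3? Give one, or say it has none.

x_1 = True, x_2 = False, x_3 = True

  ¬x_2 = True
  x_3 ∧ x_1 = True
Both conjuncts True, so the formula holds.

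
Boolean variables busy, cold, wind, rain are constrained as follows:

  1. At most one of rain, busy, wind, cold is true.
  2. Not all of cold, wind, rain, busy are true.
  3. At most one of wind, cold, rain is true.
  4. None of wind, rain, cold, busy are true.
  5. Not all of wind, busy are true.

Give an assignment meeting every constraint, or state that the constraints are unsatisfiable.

busy = False, cold = False, wind = False, rain = False

  (1) {rain, busy, wind, cold}: 0 true — at most one ✓
  (2) {cold, wind, rain, busy}: 0/4 true — not all ✓
  (3) {wind, cold, rain}: 0 true — at most one ✓
  (4) {wind, rain, cold, busy}: 0 true — none ✓
  (5) {wind, busy}: 0/2 true — not all ✓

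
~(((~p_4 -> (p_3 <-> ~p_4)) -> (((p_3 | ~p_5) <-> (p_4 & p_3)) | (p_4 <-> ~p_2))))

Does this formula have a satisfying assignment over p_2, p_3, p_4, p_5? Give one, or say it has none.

p_2: True, p_3: False, p_4: True, p_5: False

  ~(((~p_4 -> (p_3 <-> ~p_4)) -> (((p_3 | ~p_5) <-> (p_4 & p_3)) | (p_4 <-> ~p_2)))) = True
    (~p_4 -> (p_3 <-> ~p_4)) -> (((p_3 | ~p_5) <-> (p_4 & p_3)) | (p_4 <-> ~p_2)) = False
      ~p_4 -> (p_3 <-> ~p_4) = True
        ~p_4 = False
        p_3 <-> ~p_4 = True
          ~p_4 = False
      ((p_3 | ~p_5) <-> (p_4 & p_3)) | (p_4 <-> ~p_2) = False
        (p_3 | ~p_5) <-> (p_4 & p_3) = False
          p_3 | ~p_5 = True
            ~p_5 = True
          p_4 & p_3 = False
        p_4 <-> ~p_2 = False
          ~p_2 = False
The formula evaluates to True.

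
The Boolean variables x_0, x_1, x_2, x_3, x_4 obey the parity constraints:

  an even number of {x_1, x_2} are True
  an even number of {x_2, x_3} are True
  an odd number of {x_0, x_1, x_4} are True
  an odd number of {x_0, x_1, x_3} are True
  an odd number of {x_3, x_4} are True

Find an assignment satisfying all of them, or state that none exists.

Adding constraints 3, 4, 5 mod 2: every variable appears an even number of times on the left, so the left side is 0.
But the right sides sum to 1 (mod 2). 0 ≠ 1 — the system is inconsistent.

The formula is unsatisfiable.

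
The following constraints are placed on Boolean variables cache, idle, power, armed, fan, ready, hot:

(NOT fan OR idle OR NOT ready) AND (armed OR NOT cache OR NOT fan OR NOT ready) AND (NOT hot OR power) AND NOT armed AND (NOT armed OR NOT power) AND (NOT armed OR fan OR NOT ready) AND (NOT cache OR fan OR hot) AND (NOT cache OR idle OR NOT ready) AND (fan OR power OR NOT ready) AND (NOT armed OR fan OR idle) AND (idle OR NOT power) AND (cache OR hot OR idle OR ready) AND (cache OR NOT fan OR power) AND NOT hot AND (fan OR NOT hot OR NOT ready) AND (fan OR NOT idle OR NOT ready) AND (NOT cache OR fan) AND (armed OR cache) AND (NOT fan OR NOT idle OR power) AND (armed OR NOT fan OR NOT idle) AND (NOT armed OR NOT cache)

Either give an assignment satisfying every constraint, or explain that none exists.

cache=T; idle=F; power=F; armed=F; fan=T; ready=F; hot=F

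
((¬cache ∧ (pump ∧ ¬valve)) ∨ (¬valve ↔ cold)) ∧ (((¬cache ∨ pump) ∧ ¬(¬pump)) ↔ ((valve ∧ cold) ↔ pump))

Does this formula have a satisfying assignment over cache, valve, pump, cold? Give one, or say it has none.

Case pump = True: the formula simplifies to ((¬cache ∧ ¬valve) ∨ (¬valve ↔ cold)) ∧ (valve ∧ cold).
  valve = True: simplifies to ¬cold ∧ cold.
    cold = True: the conjunct ¬cold is False.
    cold = False: the conjunct cold is False.
  valve = False: the conjunct valve is False.
Case pump = False: the formula simplifies to (¬valve ↔ cold) ∧ (valve ∧ cold).
  valve = True: simplifies to ¬cold ∧ cold.
    cold = True: the conjunct ¬cold is False.
    cold = False: the conjunct cold is False.
  valve = False: the conjunct valve is False.
Both cases fail — unsatisfiable.

Unsatisfiable — no assignment works.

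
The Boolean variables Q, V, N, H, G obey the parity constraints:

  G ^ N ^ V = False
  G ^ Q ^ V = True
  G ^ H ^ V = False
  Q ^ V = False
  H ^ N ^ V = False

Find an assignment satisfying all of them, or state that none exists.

Q = False, V = False, N = True, H = True, G = True

G ^ N ^ V = T ^ T ^ F = False ✓
G ^ Q ^ V = T ^ F ^ F = True ✓
G ^ H ^ V = T ^ T ^ F = False ✓
Q ^ V = F ^ F = False ✓
H ^ N ^ V = T ^ T ^ F = False ✓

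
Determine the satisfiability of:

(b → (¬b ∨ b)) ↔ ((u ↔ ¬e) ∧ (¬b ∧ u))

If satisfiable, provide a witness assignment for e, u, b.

e = False; u = True; b = False

  (b → (¬b ∨ b)) ↔ ((u ↔ ¬e) ∧ (¬b ∧ u)) = True
    b → (¬b ∨ b) = True
      ¬b ∨ b = True
        ¬b = True
    (u ↔ ¬e) ∧ (¬b ∧ u) = True
      u ↔ ¬e = True
        ¬e = True
      ¬b ∧ u = True
        ¬b = True
The formula evaluates to True.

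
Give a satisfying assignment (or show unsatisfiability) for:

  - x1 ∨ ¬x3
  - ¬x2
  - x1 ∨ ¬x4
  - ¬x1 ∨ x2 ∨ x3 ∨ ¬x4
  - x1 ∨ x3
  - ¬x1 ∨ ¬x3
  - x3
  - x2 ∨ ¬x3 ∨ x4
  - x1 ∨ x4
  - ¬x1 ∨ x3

Unsatisfiable

Case x3 = True:
  (x1 ∨ ¬x3) forces x1 = True.
  Clause (¬x1 ∨ ¬x3) is falsified — contradiction.
Case x3 = False:
  Clause (x3) is falsified — contradiction.
Both cases fail, so the formula is unsatisfiable.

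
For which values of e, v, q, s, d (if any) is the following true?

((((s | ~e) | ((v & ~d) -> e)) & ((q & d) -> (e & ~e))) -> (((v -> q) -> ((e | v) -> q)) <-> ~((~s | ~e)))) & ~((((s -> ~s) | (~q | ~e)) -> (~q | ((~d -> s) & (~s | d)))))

Case q = True: the formula simplifies to ((((s | ~e) | ((v & ~d) -> e)) & (d -> (e & ~e))) -> ~((~s | ~e))) & ~((((s -> ~s) | ~e) -> ((~d -> s) & (~s | d)))).
  d = True: the conjunct ~((((s -> ~s) | ~e) -> ((~d -> s) & (~s | d)))) becomes ~((((s -> ~s) | ~e) -> True)) = False.
  d = False: simplifies to (((s | ~e) | (v -> e)) -> ~((~s | ~e))) & ~((((s -> ~s) | ~e) -> (s & ~s))).
    s = True: simplifies to ~(~e) & ~e.
      e = True: the conjunct ~e is False.
      e = False: the conjunct ~(~e) becomes ~(~False) = False.
    s = False: simplifies to ~((~e | (v -> e))).
      e = True: this becomes ~((False | True)) = False.
      e = False: this becomes ~((True | ~v)) = False.
Case q = False: the conjunct ~((((s -> ~s) | (~q | ~e)) -> (~q | ((~d -> s) & (~s | d))))) becomes ~((True -> True)) = False.
Both cases fail — unsatisfiable.

The formula is unsatisfiable.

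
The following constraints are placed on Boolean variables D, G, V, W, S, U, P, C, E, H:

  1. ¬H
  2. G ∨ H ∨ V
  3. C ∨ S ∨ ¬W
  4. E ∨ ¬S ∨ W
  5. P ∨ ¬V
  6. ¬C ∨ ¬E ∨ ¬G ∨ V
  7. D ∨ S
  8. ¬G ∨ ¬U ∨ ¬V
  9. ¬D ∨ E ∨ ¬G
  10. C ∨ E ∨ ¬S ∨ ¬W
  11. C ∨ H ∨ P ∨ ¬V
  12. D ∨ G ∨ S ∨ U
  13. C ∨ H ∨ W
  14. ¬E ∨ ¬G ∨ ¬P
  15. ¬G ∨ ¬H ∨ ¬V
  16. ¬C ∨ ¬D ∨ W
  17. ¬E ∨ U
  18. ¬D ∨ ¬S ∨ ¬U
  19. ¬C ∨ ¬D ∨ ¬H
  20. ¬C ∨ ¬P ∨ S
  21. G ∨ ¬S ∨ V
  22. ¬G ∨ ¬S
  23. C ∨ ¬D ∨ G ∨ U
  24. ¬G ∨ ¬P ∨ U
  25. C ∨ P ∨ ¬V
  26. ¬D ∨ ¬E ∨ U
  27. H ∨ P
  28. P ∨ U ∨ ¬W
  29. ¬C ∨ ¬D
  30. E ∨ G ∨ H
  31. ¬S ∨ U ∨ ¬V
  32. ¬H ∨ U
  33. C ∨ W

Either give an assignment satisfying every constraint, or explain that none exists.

D=F, G=F, V=T, W=T, S=T, U=T, P=T, C=T, E=T, H=F

Unit clause (¬H) forces H = False.
In (H ∨ P) only P is left, so P = True.
Set D = False.
  then (D ∨ S) forces S = True.
  then (¬G ∨ ¬S) forces G = False.
  then (E ∨ G ∨ H) forces E = True.
  then (G ∨ H ∨ V) forces V = True.
  then (¬E ∨ U) forces U = True.
Set W = True.
Set C = True.
All clauses satisfied.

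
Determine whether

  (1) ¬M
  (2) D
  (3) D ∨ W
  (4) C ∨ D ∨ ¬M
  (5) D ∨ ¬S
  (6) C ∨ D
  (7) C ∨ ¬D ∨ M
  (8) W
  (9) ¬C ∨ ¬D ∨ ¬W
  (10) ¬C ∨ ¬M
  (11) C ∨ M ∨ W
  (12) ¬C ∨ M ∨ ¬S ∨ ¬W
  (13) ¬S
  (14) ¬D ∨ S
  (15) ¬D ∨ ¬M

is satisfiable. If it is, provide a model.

Case S = True:
  Clause (¬S) is falsified — contradiction.
Case S = False:
  (¬M) forces M = False.
  (D) forces D = True.
  Clause (¬D ∨ S) is falsified — contradiction.
Both cases fail, so the formula is unsatisfiable.

The formula is unsatisfiable.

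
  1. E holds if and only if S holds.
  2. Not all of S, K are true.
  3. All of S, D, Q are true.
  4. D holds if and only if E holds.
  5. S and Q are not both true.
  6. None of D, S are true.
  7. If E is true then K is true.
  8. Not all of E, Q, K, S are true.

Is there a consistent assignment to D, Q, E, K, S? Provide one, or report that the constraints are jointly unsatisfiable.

Unsatisfiable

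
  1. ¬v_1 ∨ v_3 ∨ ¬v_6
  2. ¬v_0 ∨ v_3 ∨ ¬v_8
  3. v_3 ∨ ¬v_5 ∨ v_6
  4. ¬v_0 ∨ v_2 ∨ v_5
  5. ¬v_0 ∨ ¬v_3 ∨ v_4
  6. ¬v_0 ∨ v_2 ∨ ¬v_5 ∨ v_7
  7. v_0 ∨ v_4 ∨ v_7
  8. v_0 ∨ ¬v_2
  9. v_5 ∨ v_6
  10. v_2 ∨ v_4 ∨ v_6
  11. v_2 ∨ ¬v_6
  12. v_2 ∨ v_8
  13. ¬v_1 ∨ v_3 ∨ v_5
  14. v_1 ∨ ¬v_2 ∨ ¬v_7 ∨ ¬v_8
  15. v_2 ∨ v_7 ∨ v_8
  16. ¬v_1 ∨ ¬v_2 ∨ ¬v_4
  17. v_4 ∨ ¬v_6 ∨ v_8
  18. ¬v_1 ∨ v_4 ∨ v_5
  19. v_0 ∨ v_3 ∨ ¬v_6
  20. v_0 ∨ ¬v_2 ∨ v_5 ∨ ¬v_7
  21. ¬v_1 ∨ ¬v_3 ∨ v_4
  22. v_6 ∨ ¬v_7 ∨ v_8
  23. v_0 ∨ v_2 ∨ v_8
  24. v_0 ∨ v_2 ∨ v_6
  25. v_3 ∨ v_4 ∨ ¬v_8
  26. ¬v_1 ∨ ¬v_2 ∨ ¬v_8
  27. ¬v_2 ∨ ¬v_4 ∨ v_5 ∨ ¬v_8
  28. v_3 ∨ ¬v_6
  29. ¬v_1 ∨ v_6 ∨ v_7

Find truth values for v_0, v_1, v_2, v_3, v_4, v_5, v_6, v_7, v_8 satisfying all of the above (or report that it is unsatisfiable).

Try v_0 = False:
  (v_0 ∨ ¬v_2) forces v_2 = False.
  (v_2 ∨ ¬v_6) forces v_6 = False.
  clause (v_0 ∨ v_2 ∨ v_6) is falsified — backtrack.
So v_0 = True.
Set v_1 = False.
Set v_2 = True.
Set v_3 = True.
  then (¬v_0 ∨ ¬v_3 ∨ v_4) forces v_4 = True.
Set v_5 = True.
Set v_6 = False.
Set v_7 = False.
Set v_8 = True.
All clauses satisfied.

v_0=T, v_1=F, v_2=T, v_3=T, v_4=T, v_5=T, v_6=F, v_7=F, v_8=T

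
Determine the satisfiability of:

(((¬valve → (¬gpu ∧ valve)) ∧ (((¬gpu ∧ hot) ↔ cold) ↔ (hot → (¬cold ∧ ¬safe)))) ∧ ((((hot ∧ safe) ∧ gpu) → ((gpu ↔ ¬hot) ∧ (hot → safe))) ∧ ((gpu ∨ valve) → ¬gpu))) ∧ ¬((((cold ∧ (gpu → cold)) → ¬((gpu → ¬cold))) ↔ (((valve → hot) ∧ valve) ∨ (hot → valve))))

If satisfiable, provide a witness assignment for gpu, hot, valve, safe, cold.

The formula is unsatisfiable.

Case gpu = True: the conjunct (gpu ∨ valve) → ¬gpu becomes (True ∨ valve) → ¬True = False.
Case gpu = False: the formula simplifies to ((¬valve → valve) ∧ ((hot ↔ cold) ↔ (hot → (¬cold ∧ ¬safe)))) ∧ ¬((¬cold ↔ (((valve → hot) ∧ valve) ∨ (hot → valve)))).
  valve = True: simplifies to ((hot ↔ cold) ↔ (hot → (¬cold ∧ ¬safe))) ∧ ¬(¬cold).
    cold = True: simplifies to hot ↔ ¬hot.
      hot = True: this becomes True ↔ ¬True = False.
      hot = False: this becomes False ↔ ¬False = False.
    cold = False: the conjunct ¬(¬cold) becomes ¬(¬False) = False.
  valve = False: the conjunct ¬valve → valve becomes ¬False → False = False.
Both cases fail — unsatisfiable.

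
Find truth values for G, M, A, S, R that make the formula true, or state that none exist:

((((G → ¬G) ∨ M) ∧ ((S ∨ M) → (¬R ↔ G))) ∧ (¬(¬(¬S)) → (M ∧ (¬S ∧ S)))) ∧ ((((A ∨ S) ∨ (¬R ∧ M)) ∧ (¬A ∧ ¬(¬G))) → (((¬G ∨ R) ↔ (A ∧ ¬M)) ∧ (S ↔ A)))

G = False, M = True, A = False, S = True, R = True

  (((G → ¬G) ∨ M) ∧ ((S ∨ M) → (¬R ↔ G))) ∧ (¬(¬(¬S)) → (M ∧ (¬S ∧ S))) = True
    ((G → ¬G) ∨ M) ∧ ((S ∨ M) → (¬R ↔ G)) = True
      (G → ¬G) ∨ M = True
        G → ¬G = True
          ¬G = True
      (S ∨ M) → (¬R ↔ G) = True
        S ∨ M = True
        ¬R ↔ G = True
          ¬R = False
    ¬(¬(¬S)) → (M ∧ (¬S ∧ S)) = True
      ¬(¬(¬S)) = False
        ¬(¬S) = True
          ¬S = False
      M ∧ (¬S ∧ S) = False
        ¬S ∧ S = False
          ¬S = False
  (((A ∨ S) ∨ (¬R ∧ M)) ∧ (¬A ∧ ¬(¬G))) → (((¬G ∨ R) ↔ (A ∧ ¬M)) ∧ (S ↔ A)) = True
    ((A ∨ S) ∨ (¬R ∧ M)) ∧ (¬A ∧ ¬(¬G)) = False
      (A ∨ S) ∨ (¬R ∧ M) = True
        A ∨ S = True
        ¬R ∧ M = False
          ¬R = False
      ¬A ∧ ¬(¬G) = False
        ¬A = True
        ¬(¬G) = False
          ¬G = True
    ((¬G ∨ R) ↔ (A ∧ ¬M)) ∧ (S ↔ A) = False
      (¬G ∨ R) ↔ (A ∧ ¬M) = False
        ¬G ∨ R = True
          ¬G = True
        A ∧ ¬M = False
          ¬M = False
      S ↔ A = False
Both conjuncts True, so the formula holds.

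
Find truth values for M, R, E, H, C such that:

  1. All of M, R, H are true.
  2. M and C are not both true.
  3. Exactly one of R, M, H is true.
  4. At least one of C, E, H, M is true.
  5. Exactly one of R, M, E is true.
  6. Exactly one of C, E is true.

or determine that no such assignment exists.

Case M = True:
  (1) forces R = True.
  Constraint (3) is violated (R=T, M=T) — contradiction.
Case M = False:
  Constraint (1) is violated (M=F) — contradiction.
Both cases fail — unsatisfiable.

Unsatisfiable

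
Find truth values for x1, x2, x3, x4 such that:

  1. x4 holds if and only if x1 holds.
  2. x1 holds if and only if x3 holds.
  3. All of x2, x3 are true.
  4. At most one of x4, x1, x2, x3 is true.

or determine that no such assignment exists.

The formula is unsatisfiable.

Case x2 = True:
  (3) forces x3 = True.
  Constraint (4) is violated (x2=T, x3=T) — contradiction.
Case x2 = False:
  Constraint (3) is violated (x2=F) — contradiction.
Both cases fail — unsatisfiable.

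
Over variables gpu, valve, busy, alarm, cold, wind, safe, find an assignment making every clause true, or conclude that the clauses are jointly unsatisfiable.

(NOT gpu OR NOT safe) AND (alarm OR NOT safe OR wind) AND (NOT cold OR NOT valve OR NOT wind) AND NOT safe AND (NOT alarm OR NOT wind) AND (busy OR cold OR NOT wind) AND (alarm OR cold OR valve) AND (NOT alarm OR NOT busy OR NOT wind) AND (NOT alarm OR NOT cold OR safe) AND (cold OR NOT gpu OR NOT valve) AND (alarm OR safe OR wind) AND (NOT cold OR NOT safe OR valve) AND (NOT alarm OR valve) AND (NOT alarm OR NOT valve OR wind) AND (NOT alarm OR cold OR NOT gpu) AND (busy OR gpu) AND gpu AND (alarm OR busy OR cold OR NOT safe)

gpu = True, valve = False, busy = False, alarm = False, cold = True, wind = True, safe = False

Unit clause (NOT safe) forces safe = False.
Unit clause (gpu) forces gpu = True.
Try valve = True:
  (cold OR NOT gpu OR NOT valve) forces cold = True.
  (NOT cold OR NOT valve OR NOT wind) forces wind = False.
  (NOT alarm OR NOT cold OR safe) forces alarm = False.
  clause (alarm OR safe OR wind) is falsified — backtrack.
So valve = False.
  then (NOT alarm OR valve) forces alarm = False.
  then (alarm OR cold OR valve) forces cold = True.
  then (alarm OR safe OR wind) forces wind = True.
Set busy = False.
All clauses satisfied.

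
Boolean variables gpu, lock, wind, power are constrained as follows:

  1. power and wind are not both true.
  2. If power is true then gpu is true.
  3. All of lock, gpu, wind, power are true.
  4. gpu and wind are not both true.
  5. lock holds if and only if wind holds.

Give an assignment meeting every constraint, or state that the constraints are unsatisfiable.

Unsatisfiable

Case wind = True:
  (1) with wind=T forces power = False.
  Constraint (3) is violated (power=F) — contradiction.
Case wind = False:
  Constraint (3) is violated (wind=F) — contradiction.
Both cases fail — unsatisfiable.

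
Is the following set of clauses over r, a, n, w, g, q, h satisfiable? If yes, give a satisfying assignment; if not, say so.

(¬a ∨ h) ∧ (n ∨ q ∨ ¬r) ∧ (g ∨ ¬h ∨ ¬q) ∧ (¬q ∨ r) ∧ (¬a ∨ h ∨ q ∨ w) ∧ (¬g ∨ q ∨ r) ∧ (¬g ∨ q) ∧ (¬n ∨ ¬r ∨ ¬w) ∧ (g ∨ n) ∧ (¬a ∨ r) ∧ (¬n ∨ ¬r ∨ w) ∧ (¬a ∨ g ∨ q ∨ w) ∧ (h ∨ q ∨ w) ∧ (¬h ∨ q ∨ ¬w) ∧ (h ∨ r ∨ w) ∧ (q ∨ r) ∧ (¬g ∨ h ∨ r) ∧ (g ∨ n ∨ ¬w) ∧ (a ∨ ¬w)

r = True; a = True; n = False; w = False; g = True; q = True; h = True

Try r = False:
  (¬q ∨ r) forces q = False.
  clause (q ∨ r) is falsified — backtrack.
So r = True.
Set a = True.
  then (¬a ∨ h) forces h = True.
Try n = True:
  (¬n ∨ ¬r ∨ ¬w) forces w = False.
  clause (¬n ∨ ¬r ∨ w) is falsified — backtrack.
So n = False.
  then (n ∨ q ∨ ¬r) forces q = True.
  then (g ∨ ¬h ∨ ¬q) forces g = True.
Set w = False.
All clauses satisfied.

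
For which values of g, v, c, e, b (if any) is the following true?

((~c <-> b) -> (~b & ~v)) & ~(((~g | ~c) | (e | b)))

g=T, v=F, c=T, e=F, b=F

  (~c <-> b) -> (~b & ~v) = True
    ~c <-> b = True
      ~c = False
    ~b & ~v = True
      ~b = True
      ~v = True
  ~(((~g | ~c) | (e | b))) = True
    (~g | ~c) | (e | b) = False
      ~g | ~c = False
        ~g = False
        ~c = False
      e | b = False
Both conjuncts True, so the formula holds.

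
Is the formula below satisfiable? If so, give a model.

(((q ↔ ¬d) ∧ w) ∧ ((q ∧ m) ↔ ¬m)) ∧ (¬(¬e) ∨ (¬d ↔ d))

m = True, e = True, q = False, d = True, w = True

  ((q ↔ ¬d) ∧ w) ∧ ((q ∧ m) ↔ ¬m) = True
    (q ↔ ¬d) ∧ w = True
      q ↔ ¬d = True
        ¬d = False
    (q ∧ m) ↔ ¬m = True
      q ∧ m = False
      ¬m = False
  ¬(¬e) ∨ (¬d ↔ d) = True
    ¬(¬e) = True
      ¬e = False
    ¬d ↔ d = False
      ¬d = False
Both conjuncts True, so the formula holds.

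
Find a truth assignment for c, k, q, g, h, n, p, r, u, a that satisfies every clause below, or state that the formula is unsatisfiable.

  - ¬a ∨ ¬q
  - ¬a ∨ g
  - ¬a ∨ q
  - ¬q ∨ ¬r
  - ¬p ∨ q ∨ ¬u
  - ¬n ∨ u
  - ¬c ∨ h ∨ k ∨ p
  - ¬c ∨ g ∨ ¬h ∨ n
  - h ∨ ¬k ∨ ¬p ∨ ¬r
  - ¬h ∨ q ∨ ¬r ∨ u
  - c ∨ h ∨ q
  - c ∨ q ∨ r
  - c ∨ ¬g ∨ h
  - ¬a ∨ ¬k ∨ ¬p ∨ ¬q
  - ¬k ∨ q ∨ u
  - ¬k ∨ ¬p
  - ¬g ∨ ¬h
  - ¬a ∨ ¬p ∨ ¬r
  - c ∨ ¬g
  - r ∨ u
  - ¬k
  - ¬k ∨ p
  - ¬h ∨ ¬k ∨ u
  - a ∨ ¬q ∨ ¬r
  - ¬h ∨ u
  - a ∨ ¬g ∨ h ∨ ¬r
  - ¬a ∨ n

c = False, k = False, q = False, g = False, h = True, n = True, p = False, r = True, u = True, a = False

Unit clause (¬k) forces k = False.
Set c = False.
  then (c ∨ ¬g) forces g = False.
  then (¬a ∨ g) forces a = False.
Set q = False.
  then (c ∨ h ∨ q) forces h = True.
  then (c ∨ q ∨ r) forces r = True.
  then (¬h ∨ u) forces u = True.
  then (¬p ∨ q ∨ ¬u) forces p = False.
Set n = True.
All clauses satisfied.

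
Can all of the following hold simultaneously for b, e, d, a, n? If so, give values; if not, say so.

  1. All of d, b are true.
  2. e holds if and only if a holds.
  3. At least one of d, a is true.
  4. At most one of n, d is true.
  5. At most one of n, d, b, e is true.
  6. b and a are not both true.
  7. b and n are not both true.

Unsatisfiable

Case b = True:
  (1) forces d = True.
  Constraint (5) is violated (d=T, b=T) — contradiction.
Case b = False:
  Constraint (1) is violated (b=F) — contradiction.
Both cases fail — unsatisfiable.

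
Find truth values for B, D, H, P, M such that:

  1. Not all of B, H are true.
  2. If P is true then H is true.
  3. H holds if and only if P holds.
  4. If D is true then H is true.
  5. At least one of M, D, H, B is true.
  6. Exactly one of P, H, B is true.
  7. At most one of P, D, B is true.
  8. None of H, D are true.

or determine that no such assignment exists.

B: True; D: False; H: False; P: False; M: True

  (1) {B, H}: 1/2 true — not all ✓
  (2) P=F ⇒ H: vacuous ✓
  (3) H=F, P=F — same ✓
  (4) D=F ⇒ H: vacuous ✓
  (5) {M, D, H, B}: 2 true — at least one ✓
  (6) {P, H, B}: 1 true — exactly one ✓
  (7) {P, D, B}: 1 true — at most one ✓
  (8) {H, D}: 0 true — none ✓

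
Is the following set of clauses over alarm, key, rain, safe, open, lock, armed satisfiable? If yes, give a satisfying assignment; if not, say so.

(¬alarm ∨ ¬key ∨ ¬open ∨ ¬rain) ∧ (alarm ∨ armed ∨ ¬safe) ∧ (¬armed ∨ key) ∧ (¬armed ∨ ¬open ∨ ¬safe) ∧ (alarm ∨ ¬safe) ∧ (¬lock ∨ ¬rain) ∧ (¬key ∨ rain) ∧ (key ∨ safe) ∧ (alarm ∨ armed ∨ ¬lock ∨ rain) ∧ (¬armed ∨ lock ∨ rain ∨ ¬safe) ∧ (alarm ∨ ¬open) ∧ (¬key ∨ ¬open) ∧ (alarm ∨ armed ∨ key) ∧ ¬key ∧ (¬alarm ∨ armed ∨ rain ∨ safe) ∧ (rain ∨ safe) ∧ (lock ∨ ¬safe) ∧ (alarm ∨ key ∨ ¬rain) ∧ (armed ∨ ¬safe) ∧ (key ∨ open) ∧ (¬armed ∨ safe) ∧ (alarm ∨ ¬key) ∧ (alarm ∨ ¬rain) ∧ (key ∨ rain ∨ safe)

Unsatisfiable — no assignment works.

Case key = True:
  Clause (¬key) is falsified — contradiction.
Case key = False:
  (¬armed ∨ key) forces armed = False.
  (key ∨ safe) forces safe = True.
  Clause (armed ∨ ¬safe) is falsified — contradiction.
Both cases fail, so the formula is unsatisfiable.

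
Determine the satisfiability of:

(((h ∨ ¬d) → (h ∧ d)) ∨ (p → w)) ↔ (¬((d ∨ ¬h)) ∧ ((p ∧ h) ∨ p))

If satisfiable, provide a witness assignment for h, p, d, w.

h: False, p: True, d: False, w: False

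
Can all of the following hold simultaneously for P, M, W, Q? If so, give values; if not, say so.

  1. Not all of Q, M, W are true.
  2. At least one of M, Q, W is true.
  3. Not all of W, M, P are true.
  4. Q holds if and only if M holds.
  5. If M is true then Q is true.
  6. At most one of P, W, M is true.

P = False; M = True; W = False; Q = True

  (1) {Q, M, W}: 2/3 true — not all ✓
  (2) {M, Q, W}: 2 true — at least one ✓
  (3) {W, M, P}: 1/3 true — not all ✓
  (4) Q=T, M=T — same ✓
  (5) M=T ⇒ Q: T ✓
  (6) {P, W, M}: 1 true — at most one ✓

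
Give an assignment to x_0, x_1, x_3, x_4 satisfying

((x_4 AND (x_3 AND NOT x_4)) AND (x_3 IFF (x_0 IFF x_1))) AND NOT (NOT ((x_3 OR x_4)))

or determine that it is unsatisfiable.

Case x_4 = True: the conjunct NOT x_4 is False.
Case x_4 = False: the conjunct x_4 is False.
Both cases fail — unsatisfiable.

Unsatisfiable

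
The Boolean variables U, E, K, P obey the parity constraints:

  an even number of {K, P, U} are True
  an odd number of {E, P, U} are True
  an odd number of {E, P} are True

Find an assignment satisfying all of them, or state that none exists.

U: False, E: False, K: True, P: True

{K, P, U}: 2 true → even ✓
{E, P, U}: 1 true → odd ✓
{E, P}: 1 true → odd ✓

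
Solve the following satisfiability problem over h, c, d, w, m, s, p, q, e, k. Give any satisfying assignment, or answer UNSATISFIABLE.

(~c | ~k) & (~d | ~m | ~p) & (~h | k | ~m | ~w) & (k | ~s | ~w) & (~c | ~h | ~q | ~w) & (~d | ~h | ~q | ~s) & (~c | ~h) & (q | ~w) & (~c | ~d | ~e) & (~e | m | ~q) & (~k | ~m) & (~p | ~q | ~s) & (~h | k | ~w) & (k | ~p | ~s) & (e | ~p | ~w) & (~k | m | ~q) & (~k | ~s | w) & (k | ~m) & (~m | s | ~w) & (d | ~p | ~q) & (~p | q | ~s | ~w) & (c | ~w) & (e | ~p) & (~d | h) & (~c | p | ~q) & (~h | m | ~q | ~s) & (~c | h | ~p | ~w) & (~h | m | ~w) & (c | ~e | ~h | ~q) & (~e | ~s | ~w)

h = True; c = False; d = False; w = False; m = False; s = False; p = True; q = False; e = True; k = False

Set h = True.
  then (~c | ~h) forces c = False.
  then (c | ~w) forces w = False.
Set d = False.
Set m = False.
Set s = False.
Set p = True.
  then (d | ~p | ~q) forces q = False.
  then (e | ~p) forces e = True.
Set k = False.
All clauses satisfied.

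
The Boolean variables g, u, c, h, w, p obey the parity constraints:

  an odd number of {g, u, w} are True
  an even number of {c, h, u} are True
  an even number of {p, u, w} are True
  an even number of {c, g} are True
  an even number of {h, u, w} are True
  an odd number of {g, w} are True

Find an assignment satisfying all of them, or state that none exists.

No satisfying assignment exists.

Adding constraints 2, 4, 5, 6 mod 2: every variable appears an even number of times on the left, so the left side is 0.
But the right sides sum to 1 (mod 2). 0 ≠ 1 — the system is inconsistent.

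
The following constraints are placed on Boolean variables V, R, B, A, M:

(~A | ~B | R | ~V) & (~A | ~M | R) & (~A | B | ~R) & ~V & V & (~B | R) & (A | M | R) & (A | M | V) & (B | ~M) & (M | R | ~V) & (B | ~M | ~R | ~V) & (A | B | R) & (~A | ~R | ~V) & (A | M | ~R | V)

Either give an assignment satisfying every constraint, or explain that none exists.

Case V = True:
  Clause (~V) is falsified — contradiction.
Case V = False:
  Clause (V) is falsified — contradiction.
Both cases fail, so the formula is unsatisfiable.

No satisfying assignment exists.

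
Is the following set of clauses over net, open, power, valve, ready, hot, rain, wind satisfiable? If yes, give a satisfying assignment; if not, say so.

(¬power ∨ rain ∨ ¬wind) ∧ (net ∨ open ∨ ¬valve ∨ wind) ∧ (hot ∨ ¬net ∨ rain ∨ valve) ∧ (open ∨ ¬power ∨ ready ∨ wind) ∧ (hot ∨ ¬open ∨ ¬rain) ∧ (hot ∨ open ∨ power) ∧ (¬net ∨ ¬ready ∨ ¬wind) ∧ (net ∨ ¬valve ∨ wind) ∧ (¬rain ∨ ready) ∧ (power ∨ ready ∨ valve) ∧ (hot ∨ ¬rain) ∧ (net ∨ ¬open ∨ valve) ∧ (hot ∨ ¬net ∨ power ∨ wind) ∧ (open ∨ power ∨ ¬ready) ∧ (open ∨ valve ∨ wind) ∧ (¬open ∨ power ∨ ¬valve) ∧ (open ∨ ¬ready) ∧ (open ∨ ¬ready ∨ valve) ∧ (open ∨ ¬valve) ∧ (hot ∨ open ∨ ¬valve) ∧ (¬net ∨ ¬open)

net: False, open: True, power: True, valve: True, ready: True, hot: True, rain: True, wind: True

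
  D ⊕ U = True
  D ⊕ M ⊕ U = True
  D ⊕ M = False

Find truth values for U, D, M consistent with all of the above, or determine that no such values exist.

U = True, D = False, M = False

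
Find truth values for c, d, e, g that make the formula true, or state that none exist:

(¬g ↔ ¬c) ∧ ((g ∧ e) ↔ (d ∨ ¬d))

c = True, d = True, e = True, g = True

  ¬g ↔ ¬c = True
    ¬g = False
    ¬c = False
  (g ∧ e) ↔ (d ∨ ¬d) = True
    g ∧ e = True
    d ∨ ¬d = True
      ¬d = False
Both conjuncts True, so the formula holds.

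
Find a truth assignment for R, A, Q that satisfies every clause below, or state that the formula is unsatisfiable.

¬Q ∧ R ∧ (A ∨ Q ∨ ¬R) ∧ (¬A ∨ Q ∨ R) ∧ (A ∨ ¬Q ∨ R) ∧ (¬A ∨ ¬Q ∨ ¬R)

Unit clause (¬Q) forces Q = False.
Unit clause (R) forces R = True.
In (A ∨ Q ∨ ¬R) only A is left, so A = True.
Check each clause:
  (¬Q): ¬Q holds.
  (R): R holds.
  (A ∨ Q ∨ ¬R): A holds.
  (¬A ∨ Q ∨ R): R holds.
  (A ∨ ¬Q ∨ R): A holds.
  (¬A ∨ ¬Q ∨ ¬R): ¬Q holds.
All clauses satisfied.

R = True, A = True, Q = False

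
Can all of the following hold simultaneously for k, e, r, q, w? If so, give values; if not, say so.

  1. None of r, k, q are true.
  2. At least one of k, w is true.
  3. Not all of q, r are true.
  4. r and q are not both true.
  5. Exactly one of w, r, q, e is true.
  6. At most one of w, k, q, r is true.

k = False; e = False; r = False; q = False; w = True

  (1) {r, k, q}: 0 true — none ✓
  (2) {k, w}: 1 true — at least one ✓
  (3) {q, r}: 0/2 true — not all ✓
  (4) r=F, q=F — not both ✓
  (5) {w, r, q, e}: 1 true — exactly one ✓
  (6) {w, k, q, r}: 1 true — at most one ✓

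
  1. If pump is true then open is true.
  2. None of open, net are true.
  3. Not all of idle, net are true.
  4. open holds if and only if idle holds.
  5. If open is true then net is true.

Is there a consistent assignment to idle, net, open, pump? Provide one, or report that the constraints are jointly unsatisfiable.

idle: False, net: False, open: False, pump: False

  (1) pump=F ⇒ open: vacuous ✓
  (2) {open, net}: 0 true — none ✓
  (3) {idle, net}: 0/2 true — not all ✓
  (4) open=F, idle=F — same ✓
  (5) open=F ⇒ net: vacuous ✓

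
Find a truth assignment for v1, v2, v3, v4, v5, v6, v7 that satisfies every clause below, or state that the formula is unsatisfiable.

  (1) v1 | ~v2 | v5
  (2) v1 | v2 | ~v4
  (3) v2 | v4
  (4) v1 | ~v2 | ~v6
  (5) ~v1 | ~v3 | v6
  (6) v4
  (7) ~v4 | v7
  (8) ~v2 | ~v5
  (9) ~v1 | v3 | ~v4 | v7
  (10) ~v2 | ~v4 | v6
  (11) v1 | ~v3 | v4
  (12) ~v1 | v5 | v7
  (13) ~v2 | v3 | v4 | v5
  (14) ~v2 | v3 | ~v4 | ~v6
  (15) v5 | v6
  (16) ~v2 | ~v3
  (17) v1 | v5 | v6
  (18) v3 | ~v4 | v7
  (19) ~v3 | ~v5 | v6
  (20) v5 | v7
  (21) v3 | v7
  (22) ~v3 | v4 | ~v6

Unit clause (v4) forces v4 = True.
In (~v4 | v7) only v7 is left, so v7 = True.
Set v1 = True.
Try v2 = True:
  (~v2 | ~v5) forces v5 = False.
  (~v2 | ~v4 | v6) forces v6 = True.
  (~v2 | v3 | ~v4 | ~v6) forces v3 = True.
  clause (~v2 | ~v3) is falsified — backtrack.
So v2 = False.
Set v3 = False.
Set v5 = True.
Set v6 = False.
All clauses satisfied.

v1 = True; v2 = False; v3 = False; v4 = True; v5 = True; v6 = False; v7 = True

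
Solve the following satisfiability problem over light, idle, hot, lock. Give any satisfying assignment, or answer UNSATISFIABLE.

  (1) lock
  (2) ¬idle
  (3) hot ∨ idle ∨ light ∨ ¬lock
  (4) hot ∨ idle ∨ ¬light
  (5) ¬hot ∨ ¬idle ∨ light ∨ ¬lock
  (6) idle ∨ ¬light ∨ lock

light = True, idle = False, hot = True, lock = True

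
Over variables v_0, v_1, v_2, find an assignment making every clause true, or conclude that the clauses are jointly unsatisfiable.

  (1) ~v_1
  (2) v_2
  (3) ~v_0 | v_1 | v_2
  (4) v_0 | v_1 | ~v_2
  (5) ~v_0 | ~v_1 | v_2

Unit clause (~v_1) forces v_1 = False.
Unit clause (v_2) forces v_2 = True.
In (v_0 | v_1 | ~v_2) only v_0 is left, so v_0 = True.
Check each clause:
  (~v_1): ~v_1 holds.
  (v_2): v_2 holds.
  (~v_0 | v_1 | v_2): v_2 holds.
  (v_0 | v_1 | ~v_2): v_0 holds.
  (~v_0 | ~v_1 | v_2): ~v_1 holds.
All clauses satisfied.

v_0 = True, v_1 = False, v_2 = True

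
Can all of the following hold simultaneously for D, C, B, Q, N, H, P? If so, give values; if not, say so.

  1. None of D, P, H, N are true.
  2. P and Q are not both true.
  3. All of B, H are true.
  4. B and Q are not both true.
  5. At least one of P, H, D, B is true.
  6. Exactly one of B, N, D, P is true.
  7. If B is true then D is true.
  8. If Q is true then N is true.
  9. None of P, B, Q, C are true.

Case B = True:
  Constraint (9) is violated (B=T) — contradiction.
Case B = False:
  Constraint (3) is violated (B=F) — contradiction.
Both cases fail — unsatisfiable.

Unsatisfiable — no assignment works.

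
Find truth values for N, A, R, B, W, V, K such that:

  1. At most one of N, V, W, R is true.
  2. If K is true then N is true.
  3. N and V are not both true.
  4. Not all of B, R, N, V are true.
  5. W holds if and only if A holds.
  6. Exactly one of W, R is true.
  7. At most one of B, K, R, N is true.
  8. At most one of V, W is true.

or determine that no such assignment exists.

N: False; A: True; R: False; B: False; W: True; V: False; K: False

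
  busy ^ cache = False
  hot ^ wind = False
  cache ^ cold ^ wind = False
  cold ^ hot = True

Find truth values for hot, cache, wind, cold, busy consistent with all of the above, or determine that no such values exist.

hot = True; cache = True; wind = True; cold = False; busy = True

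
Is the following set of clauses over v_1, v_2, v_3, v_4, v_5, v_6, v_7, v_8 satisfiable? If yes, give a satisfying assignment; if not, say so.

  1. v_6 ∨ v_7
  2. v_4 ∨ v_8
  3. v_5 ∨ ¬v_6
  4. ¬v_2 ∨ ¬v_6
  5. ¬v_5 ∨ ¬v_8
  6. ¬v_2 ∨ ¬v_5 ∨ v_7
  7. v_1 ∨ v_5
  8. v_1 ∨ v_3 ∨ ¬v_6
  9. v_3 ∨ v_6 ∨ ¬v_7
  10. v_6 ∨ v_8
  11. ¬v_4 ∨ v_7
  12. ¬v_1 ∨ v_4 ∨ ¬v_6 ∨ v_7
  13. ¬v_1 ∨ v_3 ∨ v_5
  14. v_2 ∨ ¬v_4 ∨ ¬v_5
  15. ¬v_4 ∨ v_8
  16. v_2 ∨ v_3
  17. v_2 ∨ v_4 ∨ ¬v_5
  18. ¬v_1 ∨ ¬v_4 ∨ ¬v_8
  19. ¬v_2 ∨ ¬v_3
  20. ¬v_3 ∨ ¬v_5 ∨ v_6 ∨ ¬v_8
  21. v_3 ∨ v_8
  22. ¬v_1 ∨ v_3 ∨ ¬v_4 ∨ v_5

v_1 = True, v_2 = False, v_3 = True, v_4 = False, v_5 = False, v_6 = False, v_7 = True, v_8 = True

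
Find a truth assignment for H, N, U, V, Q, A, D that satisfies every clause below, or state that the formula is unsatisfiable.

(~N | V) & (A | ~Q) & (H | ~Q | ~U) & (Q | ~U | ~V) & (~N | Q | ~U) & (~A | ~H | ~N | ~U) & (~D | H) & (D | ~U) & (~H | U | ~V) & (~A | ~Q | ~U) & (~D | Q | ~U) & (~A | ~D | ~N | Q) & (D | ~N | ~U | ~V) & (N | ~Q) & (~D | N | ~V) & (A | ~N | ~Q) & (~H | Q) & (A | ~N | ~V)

H = False, N = False, U = False, V = True, Q = False, A = False, D = False

Set H = False.
  then (~D | H) forces D = False.
  then (D | ~U) forces U = False.
Set N = False.
  then (N | ~Q) forces Q = False.
Set V = True.
Set A = False.
All clauses satisfied.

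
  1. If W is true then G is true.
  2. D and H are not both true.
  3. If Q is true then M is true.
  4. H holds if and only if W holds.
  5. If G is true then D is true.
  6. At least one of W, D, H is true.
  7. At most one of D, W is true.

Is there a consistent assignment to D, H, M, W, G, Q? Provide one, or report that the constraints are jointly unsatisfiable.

D=T; H=F; M=T; W=F; G=T; Q=T

  (1) W=F ⇒ G: vacuous ✓
  (2) D=T, H=F — not both ✓
  (3) Q=T ⇒ M: T ✓
  (4) H=F, W=F — same ✓
  (5) G=T ⇒ D: T ✓
  (6) {W, D, H}: 1 true — at least one ✓
  (7) {D, W}: 1 true — at most one ✓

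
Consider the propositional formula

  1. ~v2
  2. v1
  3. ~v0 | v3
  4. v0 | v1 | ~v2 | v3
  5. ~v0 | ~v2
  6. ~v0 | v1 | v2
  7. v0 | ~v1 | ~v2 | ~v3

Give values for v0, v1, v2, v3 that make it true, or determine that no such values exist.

v0: False, v1: True, v2: False, v3: False

Unit clause (~v2) forces v2 = False.
Unit clause (v1) forces v1 = True.
Set v0 = False.
Set v3 = False.
All clauses satisfied.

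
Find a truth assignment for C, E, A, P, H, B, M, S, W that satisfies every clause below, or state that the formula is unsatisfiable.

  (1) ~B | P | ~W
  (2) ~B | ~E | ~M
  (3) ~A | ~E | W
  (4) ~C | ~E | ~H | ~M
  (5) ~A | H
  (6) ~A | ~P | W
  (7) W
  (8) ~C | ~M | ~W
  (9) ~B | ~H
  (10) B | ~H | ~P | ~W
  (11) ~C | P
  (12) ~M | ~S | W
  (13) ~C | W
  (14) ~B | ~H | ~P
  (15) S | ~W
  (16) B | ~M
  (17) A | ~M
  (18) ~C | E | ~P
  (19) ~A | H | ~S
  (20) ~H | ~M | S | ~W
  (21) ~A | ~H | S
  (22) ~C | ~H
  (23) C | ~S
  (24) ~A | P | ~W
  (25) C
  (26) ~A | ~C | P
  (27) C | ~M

C = True; E = True; A = False; P = True; H = False; B = False; M = False; S = True; W = True

Unit clause (W) forces W = True.
In (S | ~W) only S is left, so S = True.
In (C | ~S) only C is left, so C = True.
In (~C | ~M | ~W) only ~M is left, so M = False.
In (~C | P) only P is left, so P = True.
In (~C | E | ~P) only E is left, so E = True.
In (~C | ~H) only ~H is left, so H = False.
In (~A | H) only ~A is left, so A = False.
Set B = False.
All clauses satisfied.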